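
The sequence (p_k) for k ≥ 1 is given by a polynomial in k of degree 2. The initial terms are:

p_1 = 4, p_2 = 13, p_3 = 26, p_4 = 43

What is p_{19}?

1st diffs: 9, 13, 17.
2nd diffs: 4, 4 (constant).
Newton forward-difference form: p_k = 4 + 9·C(k-1,1) + 4·C(k-1,2).
At k = 19: k-1 = 18, so p_{19} = 4 + 162 + 612 = 778.

778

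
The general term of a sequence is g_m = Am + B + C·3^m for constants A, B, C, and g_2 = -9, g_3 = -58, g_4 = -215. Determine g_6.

Write the equations: 2A + B + 9C = -9; 3A + B + 27C = -58; 4A + B + 81C = -215.
Subtracting the first from the second: A + 18C = -49.
Subtracting the second from the third: A + 54C = -157.
Solving: C = -3, A = 5, then B = 8.
Hence g_6 = 5·6 + 8 + (-3)·729 = -2149.

-2149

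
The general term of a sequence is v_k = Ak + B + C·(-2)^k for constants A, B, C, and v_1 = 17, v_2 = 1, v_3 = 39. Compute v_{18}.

Plug in k = 1, 2, 3: A + B - 2C = 17; 2A + B + 4C = 1; 3A + B - 8C = 39.
Subtracting the first from the second: A + 6C = -16.
Subtracting the second from the third: A - 12C = 38.
Solving: C = -3, A = 2, then B = 9.
Hence v_{18} = 2·18 + 9 + (-3)·262144 = -786387.

-786387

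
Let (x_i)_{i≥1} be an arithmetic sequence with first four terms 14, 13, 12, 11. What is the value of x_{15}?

0

Common difference d = -1.
x_i = 14 + (i - 1)·(-1).
x_{15} = 14 + 14·(-1) = 0.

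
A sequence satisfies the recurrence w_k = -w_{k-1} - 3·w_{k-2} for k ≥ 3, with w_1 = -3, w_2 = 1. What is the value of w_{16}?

10429

Compute successive terms:
w_3 = 8; w_4 = -11; w_5 = -13; …; w_{13} = 2117; w_{14} = -2039; w_{15} = -4312; w_{16} = 10429.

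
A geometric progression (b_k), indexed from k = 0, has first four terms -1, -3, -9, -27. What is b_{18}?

-387420489

Common ratio r = 3.
b_k = (-1)·3^(k-0).
b_{18} = (-1)·3^18 = -387420489.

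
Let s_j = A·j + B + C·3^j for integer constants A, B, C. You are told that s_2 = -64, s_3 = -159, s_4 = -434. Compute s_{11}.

The three given values yield: 2A + B + 9C = -64; 3A + B + 27C = -159; 4A + B + 81C = -434.
Subtracting the first from the second: A + 18C = -95.
Subtracting the second from the third: A + 54C = -275.
Solving: C = -5, A = -5, then B = -9.
Therefore s_{11} = -55 + (-9) + (-5)·177147 = -885799.

-885799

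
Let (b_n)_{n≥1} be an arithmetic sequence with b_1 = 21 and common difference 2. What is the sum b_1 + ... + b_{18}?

b_n = 21 + (n - 1)·2.
b_{18} = 55; S = 18·(21 + 55)/2 = 684.

684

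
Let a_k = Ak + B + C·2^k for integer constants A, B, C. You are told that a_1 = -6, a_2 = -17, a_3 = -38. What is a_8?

The three given values yield: A + B + 2C = -6; 2A + B + 4C = -17; 3A + B + 8C = -38.
Subtracting the first from the second: A + 2C = -11.
Subtracting the second from the third: A + 4C = -21.
Solving: C = -5, A = -1, then B = 5.
Hence a_8 = -1·8 + 5 + (-5)·256 = -1283.

-1283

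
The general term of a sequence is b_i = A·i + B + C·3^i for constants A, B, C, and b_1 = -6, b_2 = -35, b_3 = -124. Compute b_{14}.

At i = 1, 2, 3: A + B + 3C = -6; 2A + B + 9C = -35; 3A + B + 27C = -124.
Subtracting the first from the second: A + 6C = -29.
Subtracting the second from the third: A + 18C = -89.
Solving: C = -5, A = 1, then B = 8.
Hence b_{14} = 1·14 + 8 + (-5)·4782969 = -23914823.

-23914823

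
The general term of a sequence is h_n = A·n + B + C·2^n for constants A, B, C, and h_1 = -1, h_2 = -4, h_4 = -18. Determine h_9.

Plug in n = 1, 2, 4: A + B + 2C = -1; 2A + B + 4C = -4; 4A + B + 16C = -18.
Subtracting the first from the second: A + 2C = -3.
Subtracting the second from the third: 2A + 12C = -14.
Solving: C = -1, A = -1, then B = 2.
Therefore h_9 = -9 + 2 + (-1)·512 = -519.

-519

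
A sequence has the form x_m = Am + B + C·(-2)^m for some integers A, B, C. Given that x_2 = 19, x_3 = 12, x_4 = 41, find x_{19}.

Write the equations: 2A + B + 4C = 19; 3A + B - 8C = 12; 4A + B + 16C = 41.
Subtracting the first from the second: A - 12C = -7.
Subtracting the second from the third: A + 24C = 29.
Solving: C = 1, A = 5, then B = 5.
So x_m = 5·m + 5 + 1·(-2)^m; at m=19 this is -524188.

-524188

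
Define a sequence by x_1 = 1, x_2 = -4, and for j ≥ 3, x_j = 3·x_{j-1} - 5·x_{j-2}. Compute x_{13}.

16417

Applying the relation repeatedly:
x_3 = -17; x_4 = -31; x_5 = -8; …; x_{10} = -3919; x_{11} = -10592; x_{12} = -12181; x_{13} = 16417.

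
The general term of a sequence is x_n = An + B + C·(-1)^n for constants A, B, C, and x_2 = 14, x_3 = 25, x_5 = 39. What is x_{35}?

249

At n = 2, 3, 5: 2A + B + C = 14; 3A + B - C = 25; 5A + B - C = 39.
Subtracting the first from the second: A - 2C = 11.
Subtracting the second from the third: 2A = 14.
Solving: C = -2, A = 7, then B = 2.
Therefore x_{35} = 245 + 2 + (-2)·(-1) = 249.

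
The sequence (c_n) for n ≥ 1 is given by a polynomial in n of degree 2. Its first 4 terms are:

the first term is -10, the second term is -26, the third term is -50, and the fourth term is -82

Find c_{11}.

1st diffs: -16, -24, -32.
2nd diffs: -8, -8 (constant).
Newton forward-difference form: c_n = -10 + (-16)·C(n-1,1) + (-8)·C(n-1,2).
At n = 11: n-1 = 10, so c_{11} = -10 - 160 - 360 = -530.

-530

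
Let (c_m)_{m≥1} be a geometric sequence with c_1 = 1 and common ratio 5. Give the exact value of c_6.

c_m = 1·5^(m-1).
c_6 = 1·5^5 = 3125.

3125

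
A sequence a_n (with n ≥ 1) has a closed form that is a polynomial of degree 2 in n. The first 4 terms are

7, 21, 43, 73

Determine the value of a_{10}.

1st diffs: 14, 22, 30.
2nd diffs: 8, 8 (constant).
So a_n = 4n^2 + 2n + 1.
Evaluating at n = 10 gives a_{10} = 421.

421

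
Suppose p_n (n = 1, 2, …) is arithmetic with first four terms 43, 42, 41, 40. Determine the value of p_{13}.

31

Common difference d = -1.
p_n = 43 + (n - 1)·(-1).
p_{13} = 43 + 12·(-1) = 31.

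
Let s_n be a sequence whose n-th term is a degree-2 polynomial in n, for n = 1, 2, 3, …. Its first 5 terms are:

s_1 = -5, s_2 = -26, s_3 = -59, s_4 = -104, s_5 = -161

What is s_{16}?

1st diffs: -21, -33, -45, -57.
2nd diffs: -12, -12, -12 (constant).
Newton forward-difference form: s_n = -5 + (-21)·C(n-1,1) + (-12)·C(n-1,2).
At n = 16: n-1 = 15, so s_{16} = -5 - 315 - 1260 = -1580.

-1580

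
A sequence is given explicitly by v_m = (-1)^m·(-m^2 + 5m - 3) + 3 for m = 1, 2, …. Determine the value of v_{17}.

210

(-1)^17 = -1; -m^2 + 5m - 3 at m=17 is -207; so v_{17} = 210.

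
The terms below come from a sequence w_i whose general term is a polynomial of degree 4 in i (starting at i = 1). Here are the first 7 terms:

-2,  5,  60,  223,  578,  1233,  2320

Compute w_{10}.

1st diffs: 7, 55, 163, 355, 655, 1087.
2nd diffs: 48, 108, 192, 300, 432.
3rd diffs: 60, 84, 108, 132.
4th diffs: 24, 24, 24 (constant).
Newton forward-difference form: w_i = -2 + 7·C(i-1,1) + 48·C(i-1,2) + 60·C(i-1,3) + 24·C(i-1,4).
At i = 10: i-1 = 9, so w_{10} = -2 + 63 + 1728 + 5040 + 3024 = 9853.

9853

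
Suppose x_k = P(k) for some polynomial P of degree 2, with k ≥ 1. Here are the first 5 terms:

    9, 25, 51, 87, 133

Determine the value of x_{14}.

997

1st diffs: 16, 26, 36, 46.
2nd diffs: 10, 10, 10 (constant).
Newton forward-difference form: x_k = 9 + 16·C(k-1,1) + 10·C(k-1,2).
At k = 14: k-1 = 13, so x_{14} = 9 + 208 + 780 = 997.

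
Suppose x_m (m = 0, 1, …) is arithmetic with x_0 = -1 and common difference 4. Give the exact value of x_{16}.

x_m = -1 + (m - 0)·4.
x_{16} = -1 + 16·4 = 63.

63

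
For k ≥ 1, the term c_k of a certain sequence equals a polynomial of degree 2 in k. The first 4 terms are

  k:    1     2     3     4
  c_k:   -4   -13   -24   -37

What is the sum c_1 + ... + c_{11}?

1st diffs: -9, -11, -13.
2nd diffs: -2, -2 (constant).
So c_k = -k^2 - 6k + 3.
Continuing: …, -52, -69, -88, -109, …, c_{11} = -184.
Summing k = 1..11 (11 terms) gives -869.

-869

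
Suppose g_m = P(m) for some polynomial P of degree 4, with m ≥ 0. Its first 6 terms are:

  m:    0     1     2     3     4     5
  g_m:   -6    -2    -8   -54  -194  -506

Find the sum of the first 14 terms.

1st diffs: 4, -6, -46, -140, -312.
2nd diffs: -10, -40, -94, -172.
3rd diffs: -30, -54, -78.
4th diffs: -24, -24 (constant).
So g_m = -m^4 + m^3 - m^2 + 5m - 6.
Continuing: …, -1092, -2078, -3614, -5874, …, g_{13} = -26474.
Summing m = 0..13 (14 terms) gives -81438.

-81438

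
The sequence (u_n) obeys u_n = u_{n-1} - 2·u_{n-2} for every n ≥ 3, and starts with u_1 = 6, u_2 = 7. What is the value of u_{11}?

Step forward from the initial values:
u_3 = -5;  u_4 = -19;  u_5 = -9;  u_6 = 29;  u_7 = 47;  u_8 = -11;  u_9 = -105;  u_{10} = -83;  u_{11} = 127.

127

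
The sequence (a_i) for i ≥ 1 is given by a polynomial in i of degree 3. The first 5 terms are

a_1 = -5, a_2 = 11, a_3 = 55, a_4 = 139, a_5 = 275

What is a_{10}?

1st diffs: 16, 44, 84, 136.
2nd diffs: 28, 40, 52.
3rd diffs: 12, 12 (constant).
Newton forward-difference form: a_i = -5 + 16·C(i-1,1) + 28·C(i-1,2) + 12·C(i-1,3).
At i = 10: i-1 = 9, so a_{10} = -5 + 144 + 1008 + 1008 = 2155.

2155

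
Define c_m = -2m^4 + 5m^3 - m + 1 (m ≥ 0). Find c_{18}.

c_{18} = -2·18^4 + 5·18^3 - 1·18 + 1 = -180809.

-180809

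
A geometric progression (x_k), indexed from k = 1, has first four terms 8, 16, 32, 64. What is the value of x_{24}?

Common ratio r = 2.
x_k = 8·2^(k-1).
x_{24} = 8·2^23 = 67108864.

67108864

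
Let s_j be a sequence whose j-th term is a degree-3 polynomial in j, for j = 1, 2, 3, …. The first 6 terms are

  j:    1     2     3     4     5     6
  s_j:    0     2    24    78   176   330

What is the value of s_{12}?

1st diffs: 2, 22, 54, 98, 154.
2nd diffs: 20, 32, 44, 56.
3rd diffs: 12, 12, 12 (constant).
So s_j = 2j^3 - 2j^2 - 6j + 6.
Evaluating at j = 12 gives s_{12} = 3102.

3102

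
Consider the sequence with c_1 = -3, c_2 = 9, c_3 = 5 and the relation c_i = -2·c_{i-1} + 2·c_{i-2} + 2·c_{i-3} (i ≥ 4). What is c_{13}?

Iterate the recurrence:
c_4 = 2;  c_5 = 24;  c_6 = -34;  c_7 = 120;  c_8 = -260;  c_9 = 692;  c_{10} = -1664;  c_{11} = 4192;  c_{12} = -10328;  c_{13} = 25712.

25712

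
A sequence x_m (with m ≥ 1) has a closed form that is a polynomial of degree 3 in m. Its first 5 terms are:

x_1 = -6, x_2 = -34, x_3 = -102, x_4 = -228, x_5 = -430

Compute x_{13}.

1st diffs: -28, -68, -126, -202.
2nd diffs: -40, -58, -76.
3rd diffs: -18, -18 (constant).
So x_m = -3m^3 - 2m^2 - m.
Evaluating at m = 13 gives x_{13} = -6942.

-6942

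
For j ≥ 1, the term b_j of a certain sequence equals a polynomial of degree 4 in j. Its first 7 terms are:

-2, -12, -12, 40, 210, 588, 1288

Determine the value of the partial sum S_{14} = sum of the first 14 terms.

1st diffs: -10, 0, 52, 170, 378, 700.
2nd diffs: 10, 52, 118, 208, 322.
3rd diffs: 42, 66, 90, 114.
4th diffs: 24, 24, 24 (constant).
Newton forward-difference form: b_j = -2 + (-10)·C(j-1,1) + 10·C(j-1,2) + 42·C(j-1,3) + 24·C(j-1,4).
Continuing: …, 2448, 4230, 6820, 10428, …, b_{14} = 29820.
Summing j = 1..14 (14 terms) gives 92792.

92792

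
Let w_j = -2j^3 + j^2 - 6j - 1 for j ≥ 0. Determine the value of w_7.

w_7 = -2·7^3 + 1·7^2 - 6·7 - 1 = -680.

-680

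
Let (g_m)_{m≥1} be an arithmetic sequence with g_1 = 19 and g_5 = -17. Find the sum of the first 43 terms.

-7310

Common difference d = (-17 - 19) / (5 - 1) = -9.
g_m = 19 + (m - 1)·(-9).
g_{43} = -359; S = 43·(19 + (-359))/2 = -7310.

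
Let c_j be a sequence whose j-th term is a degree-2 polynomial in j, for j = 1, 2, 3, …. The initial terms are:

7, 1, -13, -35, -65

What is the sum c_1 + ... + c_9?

-825

1st diffs: -6, -14, -22, -30.
2nd diffs: -8, -8, -8 (constant).
So c_j = -4j^2 + 6j + 5.
Continuing: -103, -149, -203, -265.
Summing j = 1..9 (9 terms) gives -825.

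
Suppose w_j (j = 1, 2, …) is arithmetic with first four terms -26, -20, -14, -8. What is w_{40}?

Common difference d = 6.
w_j = -26 + (j - 1)·6.
w_{40} = -26 + 39·6 = 208.

208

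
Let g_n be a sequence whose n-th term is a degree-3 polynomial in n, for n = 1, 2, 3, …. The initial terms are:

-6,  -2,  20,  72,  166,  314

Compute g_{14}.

4882

1st diffs: 4, 22, 52, 94, 148.
2nd diffs: 18, 30, 42, 54.
3rd diffs: 12, 12, 12 (constant).
Newton forward-difference form: g_n = -6 + 4·C(n-1,1) + 18·C(n-1,2) + 12·C(n-1,3).
At n = 14: n-1 = 13, so g_{14} = -6 + 52 + 1404 + 3432 = 4882.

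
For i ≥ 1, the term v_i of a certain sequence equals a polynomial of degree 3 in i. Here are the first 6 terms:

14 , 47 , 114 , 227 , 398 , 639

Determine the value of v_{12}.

4227

1st diffs: 33, 67, 113, 171, 241.
2nd diffs: 34, 46, 58, 70.
3rd diffs: 12, 12, 12 (constant).
So v_i = 2i^3 + 5i^2 + 4i + 3.
Evaluating at i = 12 gives v_{12} = 4227.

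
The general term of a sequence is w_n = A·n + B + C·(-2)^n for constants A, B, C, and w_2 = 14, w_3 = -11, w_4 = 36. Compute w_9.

The three given values yield: 2A + B + 4C = 14; 3A + B - 8C = -11; 4A + B + 16C = 36.
Subtracting the first from the second: A - 12C = -25.
Subtracting the second from the third: A + 24C = 47.
Solving: C = 2, A = -1, then B = 8.
Therefore w_9 = -9 + 8 + 2·(-512) = -1025.

-1025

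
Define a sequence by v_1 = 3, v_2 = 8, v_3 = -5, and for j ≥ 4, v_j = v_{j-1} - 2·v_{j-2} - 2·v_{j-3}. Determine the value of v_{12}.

1347

Iterate the recurrence:
v_4 = -27  v_5 = -33  v_6 = 31  v_7 = 151  v_8 = 155  v_9 = -209  v_{10} = -821  v_{11} = -713  v_{12} = 1347.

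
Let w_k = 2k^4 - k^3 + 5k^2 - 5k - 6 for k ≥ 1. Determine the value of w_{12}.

w_{12} = 2·12^4 - 1·12^3 + 5·12^2 - 5·12 - 6 = 40398.

40398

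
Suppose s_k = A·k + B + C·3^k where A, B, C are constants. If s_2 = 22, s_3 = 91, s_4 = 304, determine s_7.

At k = 2, 3, 4: 2A + B + 9C = 22; 3A + B + 27C = 91; 4A + B + 81C = 304.
Subtracting the first from the second: A + 18C = 69.
Subtracting the second from the third: A + 54C = 213.
Solving: C = 4, A = -3, then B = -8.
Therefore s_7 = -21 + (-8) + 4·2187 = 8719.

8719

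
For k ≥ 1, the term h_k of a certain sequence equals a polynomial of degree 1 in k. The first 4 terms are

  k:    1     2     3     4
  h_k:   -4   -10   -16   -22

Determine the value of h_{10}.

-58

1st diffs: -6, -6, -6 (constant).
So h_k = -6k + 2.
Evaluating at k = 10 gives h_{10} = -58.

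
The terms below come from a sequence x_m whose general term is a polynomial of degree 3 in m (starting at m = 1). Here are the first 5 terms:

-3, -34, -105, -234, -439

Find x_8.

1st diffs: -31, -71, -129, -205.
2nd diffs: -40, -58, -76.
3rd diffs: -18, -18 (constant).
Newton forward-difference form: x_m = -3 + (-31)·C(m-1,1) + (-40)·C(m-1,2) + (-18)·C(m-1,3).
At m = 8: m-1 = 7, so x_8 = -3 - 217 - 840 - 630 = -1690.

-1690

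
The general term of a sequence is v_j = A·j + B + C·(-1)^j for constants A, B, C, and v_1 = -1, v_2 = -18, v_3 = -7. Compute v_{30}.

-102

Plug in j = 1, 2, 3: A + B - C = -1; 2A + B + C = -18; 3A + B - C = -7.
Subtracting the first from the second: A + 2C = -17.
Subtracting the second from the third: A - 2C = 11.
Solving: C = -7, A = -3, then B = -5.
So v_j = -3·j + (-5) + (-7)·(-1)^j; at j=30 this is -102.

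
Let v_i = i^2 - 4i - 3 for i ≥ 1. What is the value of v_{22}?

393

v_{22} = 1·22^2 - 4·22 - 3 = 393.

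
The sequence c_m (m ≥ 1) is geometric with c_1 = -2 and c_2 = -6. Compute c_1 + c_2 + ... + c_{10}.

Common ratio r = 3.
c_m = (-2)·3^(m-1).
S = (-2)·(3^10 - 1)/(3 - 1) = (-2)·(59049 - 1)/(2) = -59048.

-59048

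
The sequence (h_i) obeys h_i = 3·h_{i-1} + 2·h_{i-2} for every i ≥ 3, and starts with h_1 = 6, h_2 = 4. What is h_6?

Applying the relation repeatedly:
h_3 = 24  h_4 = 80  h_5 = 288  h_6 = 1024.

1024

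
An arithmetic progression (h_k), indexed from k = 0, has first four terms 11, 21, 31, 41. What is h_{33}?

Common difference d = 10.
h_k = 11 + (k - 0)·10.
h_{33} = 11 + 33·10 = 341.

341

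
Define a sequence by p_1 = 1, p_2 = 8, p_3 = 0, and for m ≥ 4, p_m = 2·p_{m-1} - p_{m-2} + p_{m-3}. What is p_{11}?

Iterate the recurrence:
p_4 = -7; p_5 = -6; p_6 = -5; p_7 = -11; p_8 = -23; p_9 = -40; p_{10} = -68; p_{11} = -119.

-119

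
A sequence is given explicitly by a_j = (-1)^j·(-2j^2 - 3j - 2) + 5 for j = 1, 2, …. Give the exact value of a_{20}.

-857

(-1)^20 = 1; -2j^2 - 3j - 2 at j=20 is -862; so a_{20} = -857.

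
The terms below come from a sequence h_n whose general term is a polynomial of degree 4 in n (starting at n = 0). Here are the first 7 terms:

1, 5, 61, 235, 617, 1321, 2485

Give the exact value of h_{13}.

40145

1st diffs: 4, 56, 174, 382, 704, 1164.
2nd diffs: 52, 118, 208, 322, 460.
3rd diffs: 66, 90, 114, 138.
4th diffs: 24, 24, 24 (constant).
So h_n = n^4 + 5n^3 + 4n^2 - 6n + 1.
Evaluating at n = 13 gives h_{13} = 40145.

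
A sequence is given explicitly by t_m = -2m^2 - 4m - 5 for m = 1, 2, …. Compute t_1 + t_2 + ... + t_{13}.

Over m = 1..13: Σm = 91, Σm² = 819.
Total = (-2)·819 + (-4)·91 + (-5)·13 = -2067.

-2067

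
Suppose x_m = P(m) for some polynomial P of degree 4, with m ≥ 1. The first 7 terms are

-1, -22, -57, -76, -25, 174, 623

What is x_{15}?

1st diffs: -21, -35, -19, 51, 199, 449.
2nd diffs: -14, 16, 70, 148, 250.
3rd diffs: 30, 54, 78, 102.
4th diffs: 24, 24, 24 (constant).
Newton forward-difference form: x_m = -1 + (-21)·C(m-1,1) + (-14)·C(m-1,2) + 30·C(m-1,3) + 24·C(m-1,4).
At m = 15: m-1 = 14, so x_{15} = -1 - 294 - 1274 + 10920 + 24024 = 33375.

33375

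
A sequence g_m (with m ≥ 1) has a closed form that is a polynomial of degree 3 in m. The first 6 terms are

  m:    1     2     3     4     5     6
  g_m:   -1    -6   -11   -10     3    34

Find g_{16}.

1st diffs: -5, -5, 1, 13, 31.
2nd diffs: 0, 6, 12, 18.
3rd diffs: 6, 6, 6 (constant).
Newton forward-difference form: g_m = -1 + (-5)·C(m-1,1) + 6·C(m-1,3).
At m = 16: m-1 = 15, so g_{16} = -1 - 75 + 2730 = 2654.

2654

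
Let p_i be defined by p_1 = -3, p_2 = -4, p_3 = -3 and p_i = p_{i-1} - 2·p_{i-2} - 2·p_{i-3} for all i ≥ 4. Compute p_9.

p_4 = 11;  p_5 = 25;  p_6 = 9;  p_7 = -63;  p_8 = -131;  p_9 = -23.

-23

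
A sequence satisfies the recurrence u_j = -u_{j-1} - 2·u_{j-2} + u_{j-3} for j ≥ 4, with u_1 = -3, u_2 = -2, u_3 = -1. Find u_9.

-16

Compute successive terms:
u_4 = 2, u_5 = -2, u_6 = -3, u_7 = 9, u_8 = -5, u_9 = -16.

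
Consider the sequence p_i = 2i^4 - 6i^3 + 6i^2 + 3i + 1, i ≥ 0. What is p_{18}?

p_{18} = 2·18^4 - 6·18^3 + 6·18^2 + 3·18 + 1 = 176959.

176959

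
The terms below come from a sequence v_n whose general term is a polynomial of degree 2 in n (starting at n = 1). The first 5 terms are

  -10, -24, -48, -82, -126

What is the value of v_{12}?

1st diffs: -14, -24, -34, -44.
2nd diffs: -10, -10, -10 (constant).
Newton forward-difference form: v_n = -10 + (-14)·C(n-1,1) + (-10)·C(n-1,2).
At n = 12: n-1 = 11, so v_{12} = -10 - 154 - 550 = -714.

-714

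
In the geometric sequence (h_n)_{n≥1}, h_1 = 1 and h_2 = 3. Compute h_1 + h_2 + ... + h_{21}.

Common ratio r = 3.
h_n = 1·3^(n-1).
S = 1·(3^21 - 1)/(3 - 1) = 1·(10460353203 - 1)/(2) = 5230176601.

5230176601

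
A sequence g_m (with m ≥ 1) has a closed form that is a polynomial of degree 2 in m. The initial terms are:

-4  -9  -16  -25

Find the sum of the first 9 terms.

-384

1st diffs: -5, -7, -9.
2nd diffs: -2, -2 (constant).
Newton forward-difference form: g_m = -4 + (-5)·C(m-1,1) + (-2)·C(m-1,2).
Continuing: …, -36, -49, -64, -81, …, g_9 = -100.
Summing m = 1..9 (9 terms) gives -384.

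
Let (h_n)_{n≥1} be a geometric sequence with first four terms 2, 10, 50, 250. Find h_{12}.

97656250

Common ratio r = 5.
h_n = 2·5^(n-1).
h_{12} = 2·5^11 = 97656250.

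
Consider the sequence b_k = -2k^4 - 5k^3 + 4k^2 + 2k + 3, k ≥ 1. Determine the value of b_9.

b_9 = -2·9^4 - 5·9^3 + 4·9^2 + 2·9 + 3 = -16422.

-16422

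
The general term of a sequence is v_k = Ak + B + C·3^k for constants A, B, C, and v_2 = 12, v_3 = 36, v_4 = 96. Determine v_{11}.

177204

Plug in k = 2, 3, 4: 2A + B + 9C = 12; 3A + B + 27C = 36; 4A + B + 81C = 96.
Subtracting the first from the second: A + 18C = 24.
Subtracting the second from the third: A + 54C = 60.
Solving: C = 1, A = 6, then B = -9.
So v_k = 6·k + (-9) + 1·3^k; at k=11 this is 177204.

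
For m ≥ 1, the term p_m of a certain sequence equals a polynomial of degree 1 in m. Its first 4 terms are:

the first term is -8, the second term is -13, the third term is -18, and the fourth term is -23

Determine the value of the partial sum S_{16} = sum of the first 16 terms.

1st diffs: -5, -5, -5 (constant).
So p_m = -5m - 3.
Continuing: …, -28, -33, -38, -43, …, p_{16} = -83.
Summing m = 1..16 (16 terms) gives -728.

-728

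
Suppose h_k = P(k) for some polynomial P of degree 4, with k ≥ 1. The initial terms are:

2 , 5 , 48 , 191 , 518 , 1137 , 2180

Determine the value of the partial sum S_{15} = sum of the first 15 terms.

1st diffs: 3, 43, 143, 327, 619, 1043.
2nd diffs: 40, 100, 184, 292, 424.
3rd diffs: 60, 84, 108, 132.
4th diffs: 24, 24, 24 (constant).
Newton forward-difference form: h_k = 2 + 3·C(k-1,1) + 40·C(k-1,2) + 60·C(k-1,3) + 24·C(k-1,4).
Continuing: …, 3803, 6186, 9533, 14072, …, h_{15} = 49548.
Summing k = 1..15 (15 terms) gives 172517.

172517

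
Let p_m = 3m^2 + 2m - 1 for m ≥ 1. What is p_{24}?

p_{24} = 3·24^2 + 2·24 - 1 = 1775.

1775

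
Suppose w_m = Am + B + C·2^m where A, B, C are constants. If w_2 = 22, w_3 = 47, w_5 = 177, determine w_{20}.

5242972

At m = 2, 3, 5: 2A + B + 4C = 22; 3A + B + 8C = 47; 5A + B + 32C = 177.
Subtracting the first from the second: A + 4C = 25.
Subtracting the second from the third: 2A + 24C = 130.
Solving: C = 5, A = 5, then B = -8.
So w_m = 5·m + (-8) + 5·2^m; at m=20 this is 5242972.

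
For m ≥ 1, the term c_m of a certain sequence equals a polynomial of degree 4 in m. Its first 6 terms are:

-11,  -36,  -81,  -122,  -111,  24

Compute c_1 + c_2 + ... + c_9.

1st diffs: -25, -45, -41, 11, 135.
2nd diffs: -20, 4, 52, 124.
3rd diffs: 24, 48, 72.
4th diffs: 24, 24 (constant).
Newton forward-difference form: c_m = -11 + (-25)·C(m-1,1) + (-20)·C(m-1,2) + 24·C(m-1,3) + 24·C(m-1,4).
Continuing: 379, 1074, 2253.
Summing m = 1..9 (9 terms) gives 3369.

3369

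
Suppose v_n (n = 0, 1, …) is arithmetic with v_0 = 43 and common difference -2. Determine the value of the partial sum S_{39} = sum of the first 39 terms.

195

v_n = 43 + (n - 0)·(-2).
v_{38} = -33; S = 39·(43 + (-33))/2 = 195.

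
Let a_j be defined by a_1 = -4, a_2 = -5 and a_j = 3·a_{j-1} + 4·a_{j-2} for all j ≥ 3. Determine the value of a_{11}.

Iterate the recurrence:
a_3 = -31; a_4 = -113; a_5 = -463; a_6 = -1841; a_7 = -7375; a_8 = -29489; a_9 = -117967; a_{10} = -471857; a_{11} = -1887439.
(Characteristic roots are 4 and -1.)

-1887439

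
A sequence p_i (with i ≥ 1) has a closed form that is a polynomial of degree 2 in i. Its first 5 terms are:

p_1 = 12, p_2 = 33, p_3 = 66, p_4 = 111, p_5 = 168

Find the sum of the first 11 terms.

1st diffs: 21, 33, 45, 57.
2nd diffs: 12, 12, 12 (constant).
So p_i = 6i^2 + 3i + 3.
Continuing: …, 237, 318, 411, 516, …, p_{11} = 762.
Summing i = 1..11 (11 terms) gives 3267.

3267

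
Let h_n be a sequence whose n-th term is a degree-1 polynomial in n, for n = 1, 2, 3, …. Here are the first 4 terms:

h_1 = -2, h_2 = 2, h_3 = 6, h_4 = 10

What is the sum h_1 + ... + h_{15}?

1st diffs: 4, 4, 4 (constant).
So h_n = 4n - 6.
Continuing: …, 14, 18, 22, 26, …, h_{15} = 54.
Summing n = 1..15 (15 terms) gives 390.

390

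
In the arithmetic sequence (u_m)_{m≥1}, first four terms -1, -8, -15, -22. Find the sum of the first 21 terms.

Common difference d = -7.
u_m = -1 + (m - 1)·(-7).
u_{21} = -141; S = 21·(-1 + (-141))/2 = -1491.

-1491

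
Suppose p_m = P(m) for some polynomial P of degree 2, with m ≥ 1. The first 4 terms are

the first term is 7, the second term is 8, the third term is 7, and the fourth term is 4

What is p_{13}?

-113

1st diffs: 1, -1, -3.
2nd diffs: -2, -2 (constant).
Newton forward-difference form: p_m = 7 + 1·C(m-1,1) + (-2)·C(m-1,2).
At m = 13: m-1 = 12, so p_{13} = 7 + 12 - 132 = -113.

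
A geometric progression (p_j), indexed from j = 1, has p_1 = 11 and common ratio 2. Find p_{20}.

5767168

p_j = 11·2^(j-1).
p_{20} = 11·2^19 = 5767168.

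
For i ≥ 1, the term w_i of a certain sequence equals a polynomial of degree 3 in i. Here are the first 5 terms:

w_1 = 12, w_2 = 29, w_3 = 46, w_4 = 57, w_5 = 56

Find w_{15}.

-1934

1st diffs: 17, 17, 11, -1.
2nd diffs: 0, -6, -12.
3rd diffs: -6, -6 (constant).
So w_i = -i^3 + 6i^2 + 6i + 1.
Evaluating at i = 15 gives w_{15} = -1934.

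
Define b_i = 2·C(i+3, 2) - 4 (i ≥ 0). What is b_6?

68

C(9, 2) = 36, so b_6 = 68.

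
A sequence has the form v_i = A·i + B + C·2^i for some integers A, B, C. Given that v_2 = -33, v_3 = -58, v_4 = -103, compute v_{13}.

-41028

At i = 2, 3, 4: 2A + B + 4C = -33; 3A + B + 8C = -58; 4A + B + 16C = -103.
Subtracting the first from the second: A + 4C = -25.
Subtracting the second from the third: A + 8C = -45.
Solving: C = -5, A = -5, then B = -3.
Hence v_{13} = -5·13 + (-3) + (-5)·8192 = -41028.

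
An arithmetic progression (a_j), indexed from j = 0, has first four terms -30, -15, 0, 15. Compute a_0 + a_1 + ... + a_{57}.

23055

Common difference d = 15.
a_j = -30 + (j - 0)·15.
a_{57} = 825; S = 58·(-30 + 825)/2 = 23055.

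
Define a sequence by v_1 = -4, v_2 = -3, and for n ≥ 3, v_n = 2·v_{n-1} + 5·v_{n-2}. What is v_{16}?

Iterate the recurrence:
v_3 = -26  v_4 = -67  v_5 = -264  …  v_{13} = -5097424  v_{14} = -17582583  v_{15} = -60652286  v_{16} = -209217487.

-209217487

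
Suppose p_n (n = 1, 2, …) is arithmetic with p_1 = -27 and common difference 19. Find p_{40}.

714

p_n = -27 + (n - 1)·19.
p_{40} = -27 + 39·19 = 714.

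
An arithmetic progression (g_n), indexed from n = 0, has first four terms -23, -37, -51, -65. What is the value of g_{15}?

-233

Common difference d = -14.
g_n = -23 + (n - 0)·(-14).
g_{15} = -23 + 15·(-14) = -233.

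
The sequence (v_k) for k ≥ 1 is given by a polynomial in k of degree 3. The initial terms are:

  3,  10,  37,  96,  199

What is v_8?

892

1st diffs: 7, 27, 59, 103.
2nd diffs: 20, 32, 44.
3rd diffs: 12, 12 (constant).
Newton forward-difference form: v_k = 3 + 7·C(k-1,1) + 20·C(k-1,2) + 12·C(k-1,3).
At k = 8: k-1 = 7, so v_8 = 3 + 49 + 420 + 420 = 892.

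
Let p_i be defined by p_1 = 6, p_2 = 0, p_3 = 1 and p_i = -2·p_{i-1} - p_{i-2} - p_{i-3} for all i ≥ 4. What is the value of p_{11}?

380

Compute successive terms:
p_4 = -8;  p_5 = 15;  p_6 = -23;  p_7 = 39;  p_8 = -70;  p_9 = 124;  p_{10} = -217;  p_{11} = 380.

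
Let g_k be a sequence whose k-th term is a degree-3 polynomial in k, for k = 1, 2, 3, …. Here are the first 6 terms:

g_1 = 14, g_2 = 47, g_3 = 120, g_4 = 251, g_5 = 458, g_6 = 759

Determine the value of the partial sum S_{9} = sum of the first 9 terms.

6942

1st diffs: 33, 73, 131, 207, 301.
2nd diffs: 40, 58, 76, 94.
3rd diffs: 18, 18, 18 (constant).
Newton forward-difference form: g_k = 14 + 33·C(k-1,1) + 40·C(k-1,2) + 18·C(k-1,3).
Continuing: 1172, 1715, 2406.
Summing k = 1..9 (9 terms) gives 6942.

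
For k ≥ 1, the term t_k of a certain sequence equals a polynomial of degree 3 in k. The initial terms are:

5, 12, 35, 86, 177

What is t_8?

810

1st diffs: 7, 23, 51, 91.
2nd diffs: 16, 28, 40.
3rd diffs: 12, 12 (constant).
Newton forward-difference form: t_k = 5 + 7·C(k-1,1) + 16·C(k-1,2) + 12·C(k-1,3).
At k = 8: k-1 = 7, so t_8 = 5 + 49 + 336 + 420 = 810.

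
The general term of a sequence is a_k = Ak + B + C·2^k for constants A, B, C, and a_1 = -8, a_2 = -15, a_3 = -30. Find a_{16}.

The three given values yield: A + B + 2C = -8; 2A + B + 4C = -15; 3A + B + 8C = -30.
Subtracting the first from the second: A + 2C = -7.
Subtracting the second from the third: A + 4C = -15.
Solving: C = -4, A = 1, then B = -1.
So a_k = 1·k + (-1) + (-4)·2^k; at k=16 this is -262129.

-262129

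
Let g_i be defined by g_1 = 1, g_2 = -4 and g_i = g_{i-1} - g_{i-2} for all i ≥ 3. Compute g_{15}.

-5

Iterate the recurrence:
g_3 = -5;  g_4 = -1;  g_5 = 4;  …;  g_{12} = 5;  g_{13} = 1;  g_{14} = -4;  g_{15} = -5.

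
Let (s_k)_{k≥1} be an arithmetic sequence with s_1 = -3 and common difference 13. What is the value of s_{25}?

s_k = -3 + (k - 1)·13.
s_{25} = -3 + 24·13 = 309.

309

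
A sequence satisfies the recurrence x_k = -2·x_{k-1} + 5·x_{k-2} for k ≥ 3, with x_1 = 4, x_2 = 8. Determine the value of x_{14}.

Compute successive terms:
x_3 = 4, x_4 = 32, x_5 = -44, …, x_{11} = -107036, x_{12} = 370112, x_{13} = -1275404, x_{14} = 4401368.

4401368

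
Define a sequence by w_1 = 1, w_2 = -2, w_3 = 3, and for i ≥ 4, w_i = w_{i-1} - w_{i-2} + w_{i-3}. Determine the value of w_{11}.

Step forward from the initial values:
w_4 = 6;  w_5 = 1;  w_6 = -2;  w_7 = 3;  w_8 = 6;  w_9 = 1;  w_{10} = -2;  w_{11} = 3.

3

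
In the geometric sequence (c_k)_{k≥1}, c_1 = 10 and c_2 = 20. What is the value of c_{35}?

Common ratio r = 2.
c_k = 10·2^(k-1).
c_{35} = 10·2^34 = 171798691840.

171798691840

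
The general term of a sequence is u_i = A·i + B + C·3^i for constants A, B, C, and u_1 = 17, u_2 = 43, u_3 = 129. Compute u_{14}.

23914795

Plug in i = 1, 2, 3: A + B + 3C = 17; 2A + B + 9C = 43; 3A + B + 27C = 129.
Subtracting the first from the second: A + 6C = 26.
Subtracting the second from the third: A + 18C = 86.
Solving: C = 5, A = -4, then B = 6.
Hence u_{14} = -4·14 + 6 + 5·4782969 = 23914795.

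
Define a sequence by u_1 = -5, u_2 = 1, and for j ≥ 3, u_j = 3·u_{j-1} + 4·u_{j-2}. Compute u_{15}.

-214748369

Compute successive terms:
u_3 = -17  u_4 = -47  u_5 = -209  …  u_{12} = -3355439  u_{13} = -13421777  u_{14} = -53687087  u_{15} = -214748369.
(Characteristic roots are 4 and -1.)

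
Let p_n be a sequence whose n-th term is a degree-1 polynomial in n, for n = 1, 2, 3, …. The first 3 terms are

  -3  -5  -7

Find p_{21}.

-43

1st diffs: -2, -2 (constant).
So p_n = -2n - 1.
Evaluating at n = 21 gives p_{21} = -43.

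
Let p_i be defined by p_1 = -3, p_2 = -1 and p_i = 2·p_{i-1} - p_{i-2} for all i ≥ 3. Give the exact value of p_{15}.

25

p_3 = 1; p_4 = 3; p_5 = 5; …; p_{12} = 19; p_{13} = 21; p_{14} = 23; p_{15} = 25.
(Characteristic roots are 1 and 1.)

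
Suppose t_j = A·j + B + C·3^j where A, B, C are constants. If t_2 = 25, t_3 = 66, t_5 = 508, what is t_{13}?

3188708

The three given values yield: 2A + B + 9C = 25; 3A + B + 27C = 66; 5A + B + 243C = 508.
Subtracting the first from the second: A + 18C = 41.
Subtracting the second from the third: 2A + 216C = 442.
Solving: C = 2, A = 5, then B = -3.
Therefore t_{13} = 65 + (-3) + 2·1594323 = 3188708.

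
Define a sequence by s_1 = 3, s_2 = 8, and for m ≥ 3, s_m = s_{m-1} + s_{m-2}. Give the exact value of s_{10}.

335

Compute successive terms:
s_3 = 11  s_4 = 19  s_5 = 30  s_6 = 49  s_7 = 79  s_8 = 128  s_9 = 207  s_{10} = 335.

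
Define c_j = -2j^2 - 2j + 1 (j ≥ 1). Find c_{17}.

c_{17} = -2·17^2 - 2·17 + 1 = -611.

-611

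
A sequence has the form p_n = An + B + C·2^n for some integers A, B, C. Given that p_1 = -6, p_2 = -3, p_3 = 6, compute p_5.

72

Plug in n = 1, 2, 3: A + B + 2C = -6; 2A + B + 4C = -3; 3A + B + 8C = 6.
Subtracting the first from the second: A + 2C = 3.
Subtracting the second from the third: A + 4C = 9.
Solving: C = 3, A = -3, then B = -9.
Therefore p_5 = -15 + (-9) + 3·32 = 72.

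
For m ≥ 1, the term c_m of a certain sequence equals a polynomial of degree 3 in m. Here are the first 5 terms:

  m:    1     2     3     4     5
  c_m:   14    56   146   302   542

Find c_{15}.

11522

1st diffs: 42, 90, 156, 240.
2nd diffs: 48, 66, 84.
3rd diffs: 18, 18 (constant).
Newton forward-difference form: c_m = 14 + 42·C(m-1,1) + 48·C(m-1,2) + 18·C(m-1,3).
At m = 15: m-1 = 14, so c_{15} = 14 + 588 + 4368 + 6552 = 11522.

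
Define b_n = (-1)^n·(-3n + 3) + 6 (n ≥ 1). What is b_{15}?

(-1)^15 = -1; -3n + 3 at n=15 is -42; so b_{15} = 48.

48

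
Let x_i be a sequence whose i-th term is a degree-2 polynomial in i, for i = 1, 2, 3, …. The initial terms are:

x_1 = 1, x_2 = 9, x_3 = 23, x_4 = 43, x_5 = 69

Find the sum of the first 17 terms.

1st diffs: 8, 14, 20, 26.
2nd diffs: 6, 6, 6 (constant).
Newton forward-difference form: x_i = 1 + 8·C(i-1,1) + 6·C(i-1,2).
Continuing: …, 101, 139, 183, 233, …, x_{17} = 849.
Summing i = 1..17 (17 terms) gives 5185.

5185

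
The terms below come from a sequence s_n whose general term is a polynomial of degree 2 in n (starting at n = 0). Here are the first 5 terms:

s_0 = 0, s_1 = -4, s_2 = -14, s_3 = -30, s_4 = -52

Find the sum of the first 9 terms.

1st diffs: -4, -10, -16, -22.
2nd diffs: -6, -6, -6 (constant).
So s_n = -3n^2 - n.
Continuing: -80, -114, -154, -200.
Summing n = 0..8 (9 terms) gives -648.

-648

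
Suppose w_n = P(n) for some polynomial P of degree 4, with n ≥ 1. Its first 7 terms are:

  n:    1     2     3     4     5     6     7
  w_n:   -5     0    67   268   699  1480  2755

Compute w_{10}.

1st diffs: 5, 67, 201, 431, 781, 1275.
2nd diffs: 62, 134, 230, 350, 494.
3rd diffs: 72, 96, 120, 144.
4th diffs: 24, 24, 24 (constant).
So w_n = n^4 + 2n^3 - 6n^2 - 6n + 4.
Evaluating at n = 10 gives w_{10} = 11344.

11344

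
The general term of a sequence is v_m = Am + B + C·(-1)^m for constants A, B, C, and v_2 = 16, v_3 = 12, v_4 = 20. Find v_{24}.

Write the equations: 2A + B + C = 16; 3A + B - C = 12; 4A + B + C = 20.
Subtracting the first from the second: A - 2C = -4.
Subtracting the second from the third: A + 2C = 8.
Solving: C = 3, A = 2, then B = 9.
Therefore v_{24} = 48 + 9 + 3·1 = 60.

60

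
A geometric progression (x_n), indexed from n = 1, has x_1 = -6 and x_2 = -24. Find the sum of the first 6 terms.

Common ratio r = 4.
x_n = (-6)·4^(n-1).
S = (-6)·(4^6 - 1)/(4 - 1) = (-6)·(4096 - 1)/(3) = -8190.

-8190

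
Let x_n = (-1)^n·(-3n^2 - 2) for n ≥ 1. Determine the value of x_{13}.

509

(-1)^13 = -1; -3n^2 - 2 at n=13 is -509; so x_{13} = 509.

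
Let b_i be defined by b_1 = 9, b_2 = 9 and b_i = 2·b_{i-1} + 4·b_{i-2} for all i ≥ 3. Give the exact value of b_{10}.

Applying the relation repeatedly:
b_3 = 54  b_4 = 144  b_5 = 504  b_6 = 1584  b_7 = 5184  b_8 = 16704  b_9 = 54144  b_{10} = 175104.

175104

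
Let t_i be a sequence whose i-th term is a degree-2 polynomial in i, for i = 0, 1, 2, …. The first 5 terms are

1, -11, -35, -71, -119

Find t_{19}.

1st diffs: -12, -24, -36, -48.
2nd diffs: -12, -12, -12 (constant).
So t_i = -6i^2 - 6i + 1.
Evaluating at i = 19 gives t_{19} = -2279.

-2279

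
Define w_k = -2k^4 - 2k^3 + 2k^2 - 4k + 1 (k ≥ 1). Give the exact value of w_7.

-5417

w_7 = -2·7^4 - 2·7^3 + 2·7^2 - 4·7 + 1 = -5417.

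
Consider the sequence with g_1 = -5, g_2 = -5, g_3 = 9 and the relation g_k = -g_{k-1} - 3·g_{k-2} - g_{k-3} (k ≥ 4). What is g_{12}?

Compute successive terms:
g_4 = 11;  g_5 = -33;  g_6 = -9;  g_7 = 97;  g_8 = -37;  g_9 = -245;  g_{10} = 259;  g_{11} = 513;  g_{12} = -1045.

-1045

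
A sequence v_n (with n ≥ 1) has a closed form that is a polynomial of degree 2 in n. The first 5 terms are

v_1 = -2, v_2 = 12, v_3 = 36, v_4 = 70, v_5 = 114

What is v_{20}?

1st diffs: 14, 24, 34, 44.
2nd diffs: 10, 10, 10 (constant).
Newton forward-difference form: v_n = -2 + 14·C(n-1,1) + 10·C(n-1,2).
At n = 20: n-1 = 19, so v_{20} = -2 + 266 + 1710 = 1974.

1974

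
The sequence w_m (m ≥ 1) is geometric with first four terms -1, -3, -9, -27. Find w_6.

Common ratio r = 3.
w_m = (-1)·3^(m-1).
w_6 = (-1)·3^5 = -243.

-243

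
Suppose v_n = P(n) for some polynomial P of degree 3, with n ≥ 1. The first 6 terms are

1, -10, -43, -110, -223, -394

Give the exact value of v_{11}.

1st diffs: -11, -33, -67, -113, -171.
2nd diffs: -22, -34, -46, -58.
3rd diffs: -12, -12, -12 (constant).
Newton forward-difference form: v_n = 1 + (-11)·C(n-1,1) + (-22)·C(n-1,2) + (-12)·C(n-1,3).
At n = 11: n-1 = 10, so v_{11} = 1 - 110 - 990 - 1440 = -2539.

-2539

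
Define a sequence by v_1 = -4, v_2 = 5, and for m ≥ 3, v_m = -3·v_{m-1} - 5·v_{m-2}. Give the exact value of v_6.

-85

Iterate the recurrence:
v_3 = 5  v_4 = -40  v_5 = 95  v_6 = -85.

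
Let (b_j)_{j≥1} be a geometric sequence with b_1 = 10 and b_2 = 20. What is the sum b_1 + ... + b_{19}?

5242870

Common ratio r = 2.
b_j = 10·2^(j-1).
S = 10·(2^19 - 1)/(2 - 1) = 10·(524288 - 1)/(1) = 5242870.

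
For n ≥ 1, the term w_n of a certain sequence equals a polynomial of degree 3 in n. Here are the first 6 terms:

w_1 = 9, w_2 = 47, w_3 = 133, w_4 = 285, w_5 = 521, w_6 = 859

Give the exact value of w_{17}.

16457

1st diffs: 38, 86, 152, 236, 338.
2nd diffs: 48, 66, 84, 102.
3rd diffs: 18, 18, 18 (constant).
Newton forward-difference form: w_n = 9 + 38·C(n-1,1) + 48·C(n-1,2) + 18·C(n-1,3).
At n = 17: n-1 = 16, so w_{17} = 9 + 608 + 5760 + 10080 = 16457.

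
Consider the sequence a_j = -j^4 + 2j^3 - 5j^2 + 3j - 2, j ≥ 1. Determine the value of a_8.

a_8 = -1·8^4 + 2·8^3 - 5·8^2 + 3·8 - 2 = -3370.

-3370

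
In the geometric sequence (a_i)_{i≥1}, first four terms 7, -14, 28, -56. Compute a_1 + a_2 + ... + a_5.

Common ratio r = -2.
a_i = 7·(-2)^(i-1).
S = 7·((-2)^5 - 1)/(-2 - 1) = 7·(-32 - 1)/(-3) = 77.

77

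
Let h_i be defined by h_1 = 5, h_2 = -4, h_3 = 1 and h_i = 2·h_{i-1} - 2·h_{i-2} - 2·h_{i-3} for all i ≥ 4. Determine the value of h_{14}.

Compute successive terms:
h_4 = 0  h_5 = 6  h_6 = 10  …  h_{11} = -72  h_{12} = 232  h_{13} = 848  h_{14} = 1376.

1376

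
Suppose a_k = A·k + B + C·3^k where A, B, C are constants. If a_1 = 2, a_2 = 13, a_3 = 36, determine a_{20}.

Write the equations: A + B + 3C = 2; 2A + B + 9C = 13; 3A + B + 27C = 36.
Subtracting the first from the second: A + 6C = 11.
Subtracting the second from the third: A + 18C = 23.
Solving: C = 1, A = 5, then B = -6.
Therefore a_{20} = 100 + (-6) + 1·3486784401 = 3486784495.

3486784495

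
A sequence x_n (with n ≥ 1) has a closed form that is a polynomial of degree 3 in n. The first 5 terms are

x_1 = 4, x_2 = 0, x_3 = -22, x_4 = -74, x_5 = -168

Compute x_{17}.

1st diffs: -4, -22, -52, -94.
2nd diffs: -18, -30, -42.
3rd diffs: -12, -12 (constant).
Newton forward-difference form: x_n = 4 + (-4)·C(n-1,1) + (-18)·C(n-1,2) + (-12)·C(n-1,3).
At n = 17: n-1 = 16, so x_{17} = 4 - 64 - 2160 - 6720 = -8940.

-8940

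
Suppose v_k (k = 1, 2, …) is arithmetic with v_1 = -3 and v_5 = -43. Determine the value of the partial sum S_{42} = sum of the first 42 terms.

Common difference d = (-43 - (-3)) / (5 - 1) = -10.
v_k = -3 + (k - 1)·(-10).
v_{42} = -413; S = 42·(-3 + (-413))/2 = -8736.

-8736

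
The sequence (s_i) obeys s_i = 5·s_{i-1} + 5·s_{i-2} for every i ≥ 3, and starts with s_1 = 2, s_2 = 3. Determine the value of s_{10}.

Applying the relation repeatedly:
s_3 = 25; s_4 = 140; s_5 = 825; s_6 = 4825; s_7 = 28250; s_8 = 165375; s_9 = 968125; s_{10} = 5667500.

5667500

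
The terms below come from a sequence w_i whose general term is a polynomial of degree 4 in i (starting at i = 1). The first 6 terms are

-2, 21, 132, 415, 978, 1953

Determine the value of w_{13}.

36442

1st diffs: 23, 111, 283, 563, 975.
2nd diffs: 88, 172, 280, 412.
3rd diffs: 84, 108, 132.
4th diffs: 24, 24 (constant).
Newton forward-difference form: w_i = -2 + 23·C(i-1,1) + 88·C(i-1,2) + 84·C(i-1,3) + 24·C(i-1,4).
At i = 13: i-1 = 12, so w_{13} = -2 + 276 + 5808 + 18480 + 11880 = 36442.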